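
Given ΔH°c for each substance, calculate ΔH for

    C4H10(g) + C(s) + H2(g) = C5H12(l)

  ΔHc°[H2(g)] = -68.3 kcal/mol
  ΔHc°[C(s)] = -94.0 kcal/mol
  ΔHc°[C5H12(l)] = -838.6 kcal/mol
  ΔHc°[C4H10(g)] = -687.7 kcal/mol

With combustion enthalpies, reactants minus products:
= [1·(-687.7) + 1·(-94.0) + 1·(-68.3)] − [1·(-838.6)]
= -11.4 kcal/mol

ΔH = -11.4 kcal/mol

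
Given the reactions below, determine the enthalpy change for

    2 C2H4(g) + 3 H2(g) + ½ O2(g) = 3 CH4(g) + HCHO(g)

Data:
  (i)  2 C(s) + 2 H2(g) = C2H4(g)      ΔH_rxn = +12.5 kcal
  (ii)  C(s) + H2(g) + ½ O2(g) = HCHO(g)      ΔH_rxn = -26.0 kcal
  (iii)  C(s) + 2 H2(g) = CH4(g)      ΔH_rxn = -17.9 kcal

(i) reversed and × 2: (-2)·(+12.5) = -25.0 kcal
(ii) as written: -26.0 kcal
(iii) × 3: (3)·(-17.9) = -53.7 kcal
ΔH_rxn = (-25.0) + (-26.0) + (-53.7) = -104.7 kcal

ΔH_rxn = -104.7 kcal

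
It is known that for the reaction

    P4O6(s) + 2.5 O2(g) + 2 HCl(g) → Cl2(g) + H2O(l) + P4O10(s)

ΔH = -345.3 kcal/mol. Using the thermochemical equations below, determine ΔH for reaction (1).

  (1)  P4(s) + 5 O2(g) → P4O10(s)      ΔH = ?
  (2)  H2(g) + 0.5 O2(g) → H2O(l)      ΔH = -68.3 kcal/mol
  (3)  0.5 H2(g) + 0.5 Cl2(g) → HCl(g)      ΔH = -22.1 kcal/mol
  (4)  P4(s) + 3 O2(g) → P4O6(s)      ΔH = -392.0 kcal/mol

ΔH = -713.2 kcal/mol

(1) as written: contributes x
(2) as written: -68.3 kcal/mol
(3) reversed and × 2: (-2)·(-22.1) = +44.2 kcal/mol
(4) reversed: +392.0 kcal/mol
-345.3 = (-68.3) + (+44.2) + (+392.0) + x
x = (-345.3 − (+367.9)) / (1) = -713.2 kcal/mol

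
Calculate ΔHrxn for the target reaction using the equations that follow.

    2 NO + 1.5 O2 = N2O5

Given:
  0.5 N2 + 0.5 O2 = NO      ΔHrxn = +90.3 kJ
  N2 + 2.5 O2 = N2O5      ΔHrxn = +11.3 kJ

ΔHrxn = -169.3 kJ

equation 1 reversed and × 2 (reverse to put NO on the reactant side; scale by 2 for the 2 NO): (-2)·(+90.3) = -180.6 kJ
equation 2 as written (N2O5 already on the product side): +11.3 kJ
Since enthalpy is a state function, ΔHrxn = (-2)·(+90.3) + (1)·(+11.3) = -169.3 kJ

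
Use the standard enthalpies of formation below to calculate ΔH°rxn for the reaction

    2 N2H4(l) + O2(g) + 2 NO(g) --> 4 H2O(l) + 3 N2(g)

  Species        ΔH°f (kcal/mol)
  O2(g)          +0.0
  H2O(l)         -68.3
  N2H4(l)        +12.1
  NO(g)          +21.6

ΔH°rxn = -340.6 kcal/mol

Products: 4·(-68.3) + 3·(+0.0) = -273.2
Reactants: 2·(+12.1) + 1·(+0.0) + 2·(+21.6) = +67.4
ΔH°rxn = (-273.2) − (+67.4) = -340.6 kcal/mol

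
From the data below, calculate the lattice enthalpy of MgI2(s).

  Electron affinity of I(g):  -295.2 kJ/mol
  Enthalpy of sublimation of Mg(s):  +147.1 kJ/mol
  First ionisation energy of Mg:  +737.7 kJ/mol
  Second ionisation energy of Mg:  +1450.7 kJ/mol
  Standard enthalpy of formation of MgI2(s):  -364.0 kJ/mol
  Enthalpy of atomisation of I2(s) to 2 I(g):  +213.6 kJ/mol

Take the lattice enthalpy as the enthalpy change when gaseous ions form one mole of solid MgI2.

U = -2322.7 kJ/mol

ΔHf° = 1·ΔHsub + 1·(ΣIE) + 1·D(I2) + 2·EA + U
-364.0 = 1·(+147.1) + 1·(+2188.4) + 1·(+213.6) + 2·(-295.2) + U
U = -364.0 − (+1958.7) = -2322.7 kJ/mol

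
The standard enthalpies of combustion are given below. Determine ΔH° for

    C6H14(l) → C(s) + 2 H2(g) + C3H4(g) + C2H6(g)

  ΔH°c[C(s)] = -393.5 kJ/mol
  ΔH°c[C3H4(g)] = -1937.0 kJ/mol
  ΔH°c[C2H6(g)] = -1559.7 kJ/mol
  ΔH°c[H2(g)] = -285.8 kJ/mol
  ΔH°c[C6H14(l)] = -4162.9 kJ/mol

ΔH° = 298.9 kJ/mol

With combustion enthalpies, reactants minus products:
= [1·(-4162.9)] − [1·(-393.5) + 2·(-285.8) + 1·(-1937.0) + 1·(-1559.7)]
= 298.9 kJ/mol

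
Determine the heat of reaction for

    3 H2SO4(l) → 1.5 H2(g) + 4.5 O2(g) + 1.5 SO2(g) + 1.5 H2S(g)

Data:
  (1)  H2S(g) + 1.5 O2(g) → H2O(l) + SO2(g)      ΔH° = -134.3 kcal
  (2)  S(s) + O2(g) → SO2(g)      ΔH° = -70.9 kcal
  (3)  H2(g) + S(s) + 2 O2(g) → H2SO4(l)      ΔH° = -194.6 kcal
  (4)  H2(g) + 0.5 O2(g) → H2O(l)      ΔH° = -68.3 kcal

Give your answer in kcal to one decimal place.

ΔH° = 470.1 kcal

(1) reversed and × 3/2: (-3/2)·(-134.3) = +201.45 kcal
(2) × 3: (3)·(-70.9) = -212.7 kcal
(3) reversed and × 3: (-3)·(-194.6) = +583.8 kcal
(4) × 3/2: (3/2)·(-68.3) = -102.45 kcal
ΔH° = (+201.45) + (-212.7) + (+583.8) + (-102.45) = 470.1 kcal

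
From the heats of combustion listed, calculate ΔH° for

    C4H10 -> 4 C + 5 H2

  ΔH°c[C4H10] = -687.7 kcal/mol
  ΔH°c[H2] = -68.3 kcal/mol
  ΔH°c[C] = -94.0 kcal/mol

Using ΔH = Σ nΔHc°(reactants) − Σ nΔHc°(products):
= [1·(-687.7)] − [4·(-94.0) + 5·(-68.3)]
= 29.8 kcal/mol

ΔH° = 29.8 kcal/mol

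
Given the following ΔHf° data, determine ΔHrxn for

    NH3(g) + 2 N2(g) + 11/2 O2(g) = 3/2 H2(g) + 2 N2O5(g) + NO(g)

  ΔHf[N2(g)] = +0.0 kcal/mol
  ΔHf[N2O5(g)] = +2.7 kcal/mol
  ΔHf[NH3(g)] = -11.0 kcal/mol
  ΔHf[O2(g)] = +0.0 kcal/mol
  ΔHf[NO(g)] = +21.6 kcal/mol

Products: 3/2·(+0.0) + 2·(+2.7) + 1·(+21.6) = +27.0
Reactants: 1·(-11.0) + 2·(+0.0) + 11/2·(+0.0) = -11.0
ΔHrxn = (+27.0) − (-11.0) = 38.0 kcal/mol

ΔHrxn = 38.0 kcal/mol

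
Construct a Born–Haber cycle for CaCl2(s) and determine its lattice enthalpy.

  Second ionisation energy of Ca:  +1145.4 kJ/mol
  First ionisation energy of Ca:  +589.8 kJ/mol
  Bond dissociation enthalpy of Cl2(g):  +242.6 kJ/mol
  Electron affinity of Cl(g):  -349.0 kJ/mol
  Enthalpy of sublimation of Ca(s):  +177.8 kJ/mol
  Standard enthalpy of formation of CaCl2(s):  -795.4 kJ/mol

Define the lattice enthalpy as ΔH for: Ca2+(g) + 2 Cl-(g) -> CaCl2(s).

U = -2253.0 kJ/mol

ΔHf° = 1·ΔHsub + 1·(ΣIE) + 1·D(Cl2) + 2·EA + U
-795.4 = 1·(+177.8) + 1·(+1735.2) + 1·(+242.6) + 2·(-349.0) + U
U = -795.4 − (+1457.6) = -2253.0 kJ/mol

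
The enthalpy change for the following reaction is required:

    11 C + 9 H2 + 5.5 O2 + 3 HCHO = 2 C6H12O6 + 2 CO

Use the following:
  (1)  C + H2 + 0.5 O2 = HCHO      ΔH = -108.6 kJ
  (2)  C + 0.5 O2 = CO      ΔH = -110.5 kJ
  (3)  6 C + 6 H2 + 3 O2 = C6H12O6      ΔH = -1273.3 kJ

ΔH = -2441.8 kJ

(1) reversed and × 3 (HCHO must end up as a reactant; scale by 3 for the 3 HCHO): (-3)·(-108.6) = +325.8 kJ
(2) × 2 (×2 to match 2 CO in the target): (2)·(-110.5) = -221.0 kJ
(3) × 2 (×2 to match 2 C6H12O6 in the target): (2)·(-1273.3) = -2546.6 kJ
By Hess's law, ΔH = (+325.8) + (-221.0) + (-2546.6) = -2441.8 kJ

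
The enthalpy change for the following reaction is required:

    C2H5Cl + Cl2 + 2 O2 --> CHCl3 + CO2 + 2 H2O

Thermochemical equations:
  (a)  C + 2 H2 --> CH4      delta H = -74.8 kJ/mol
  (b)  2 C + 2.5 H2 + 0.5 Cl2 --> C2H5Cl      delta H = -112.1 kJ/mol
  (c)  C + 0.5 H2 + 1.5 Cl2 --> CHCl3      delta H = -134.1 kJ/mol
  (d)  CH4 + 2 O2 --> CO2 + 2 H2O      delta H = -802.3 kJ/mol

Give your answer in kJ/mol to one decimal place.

delta H = -899.1 kJ/mol

(a) as written: -74.8 kJ/mol
(b) reversed: +112.1 kJ/mol
(c) as written: -134.1 kJ/mol
(d) as written: -802.3 kJ/mol
By Hess's law, delta H = (1)·(-74.8) + (-1)·(-112.1) + (1)·(-134.1) + (1)·(-802.3) = -899.1 kJ/mol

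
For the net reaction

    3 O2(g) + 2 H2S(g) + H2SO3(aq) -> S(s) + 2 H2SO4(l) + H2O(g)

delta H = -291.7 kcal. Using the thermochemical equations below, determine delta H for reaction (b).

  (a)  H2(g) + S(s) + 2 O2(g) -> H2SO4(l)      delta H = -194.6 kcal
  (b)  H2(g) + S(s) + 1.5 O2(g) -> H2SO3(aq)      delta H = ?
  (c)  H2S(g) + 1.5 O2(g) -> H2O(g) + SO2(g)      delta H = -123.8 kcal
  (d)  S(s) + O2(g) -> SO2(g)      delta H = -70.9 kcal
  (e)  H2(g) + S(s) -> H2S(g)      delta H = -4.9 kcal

delta H = -145.5 kcal

(a) × 2 (scale by 2 for the 2 H2SO4(l)): (2)·(-194.6) = -389.2 kcal
(b) reversed (reverse to put H2SO3(aq) on the reactant side): contributes −x
(c) as written (H2O(g) already on the product side): -123.8 kcal
(d) reversed: +70.9 kcal
(e) reversed: +4.9 kcal
-291.7 = (-389.2) + (-123.8) + (+70.9) + (+4.9) − x
x = (-291.7 − (-437.2)) / (-1) = -145.5 kcal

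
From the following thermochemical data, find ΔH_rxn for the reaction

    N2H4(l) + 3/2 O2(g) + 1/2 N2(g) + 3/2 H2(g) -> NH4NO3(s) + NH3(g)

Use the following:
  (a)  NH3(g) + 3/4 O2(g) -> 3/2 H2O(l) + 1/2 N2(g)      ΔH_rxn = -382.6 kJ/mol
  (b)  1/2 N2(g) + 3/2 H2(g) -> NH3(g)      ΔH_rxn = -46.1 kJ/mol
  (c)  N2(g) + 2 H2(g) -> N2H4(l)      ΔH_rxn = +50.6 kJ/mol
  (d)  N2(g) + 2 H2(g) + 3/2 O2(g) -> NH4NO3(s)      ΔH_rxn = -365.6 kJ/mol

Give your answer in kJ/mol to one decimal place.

(a): not needed.
(b) as written: -46.1 kJ/mol
(c) reversed: -50.6 kJ/mol
(d) as written: -365.6 kJ/mol
ΔH_rxn = (-46.1) + (-50.6) + (-365.6) = -462.3 kJ/mol

ΔH_rxn = -462.3 kJ/mol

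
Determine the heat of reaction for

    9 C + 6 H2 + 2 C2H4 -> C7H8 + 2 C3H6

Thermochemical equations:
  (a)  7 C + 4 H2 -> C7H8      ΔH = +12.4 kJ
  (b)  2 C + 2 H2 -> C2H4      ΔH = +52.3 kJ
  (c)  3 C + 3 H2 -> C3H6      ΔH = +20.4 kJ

ΔH = -51.4 kJ

(a) as written (C7H8 already on the product side): +12.4 kJ
(b) reversed and × 2 (C2H4 must end up as a reactant; scale by 2 for the 2 C2H4): (-2)·(+52.3) = -104.6 kJ
(c) × 2 (×2 to match 2 C3H6 in the target): (2)·(+20.4) = +40.8 kJ
By Hess's law, ΔH = (1)·(+12.4) + (-2)·(+52.3) + (2)·(+20.4) = -51.4 kJ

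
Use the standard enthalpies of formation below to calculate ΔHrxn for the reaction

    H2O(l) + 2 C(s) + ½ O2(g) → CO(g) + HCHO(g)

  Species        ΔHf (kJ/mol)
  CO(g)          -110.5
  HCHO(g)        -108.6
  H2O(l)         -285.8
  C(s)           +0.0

ΔH°rxn = Σ nΔHf°(products) − Σ nΔHf°(reactants).
Products: 1·(-110.5) + 1·(-108.6) = -219.1
Reactants: 1·(-285.8) + 2·(+0.0) + 1/2·(+0.0) = -285.8
ΔHrxn = (-219.1) − (-285.8) = 66.7 kJ/mol

ΔHrxn = 66.7 kJ/mol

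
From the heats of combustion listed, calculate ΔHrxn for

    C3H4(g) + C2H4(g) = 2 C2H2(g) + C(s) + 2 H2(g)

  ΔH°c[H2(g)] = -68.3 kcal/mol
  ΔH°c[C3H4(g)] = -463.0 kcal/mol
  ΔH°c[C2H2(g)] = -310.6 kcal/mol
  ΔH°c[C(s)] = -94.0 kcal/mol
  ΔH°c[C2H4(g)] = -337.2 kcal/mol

ΔHrxn = 51.6 kcal/mol

With combustion enthalpies, reactants minus products:
= [1·(-463.0) + 1·(-337.2)] − [2·(-310.6) + 1·(-94.0) + 2·(-68.3)]
= 51.6 kcal/mol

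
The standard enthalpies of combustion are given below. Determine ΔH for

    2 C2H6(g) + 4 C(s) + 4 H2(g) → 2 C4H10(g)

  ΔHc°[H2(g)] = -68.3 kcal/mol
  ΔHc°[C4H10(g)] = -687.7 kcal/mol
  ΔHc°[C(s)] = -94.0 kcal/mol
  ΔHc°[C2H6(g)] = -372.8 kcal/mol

Using ΔH = Σ nΔHc°(reactants) − Σ nΔHc°(products):
= [2·(-372.8) + 4·(-94.0) + 4·(-68.3)] − [2·(-687.7)]
= -19.4 kcal/mol

ΔH = -19.4 kcal/mol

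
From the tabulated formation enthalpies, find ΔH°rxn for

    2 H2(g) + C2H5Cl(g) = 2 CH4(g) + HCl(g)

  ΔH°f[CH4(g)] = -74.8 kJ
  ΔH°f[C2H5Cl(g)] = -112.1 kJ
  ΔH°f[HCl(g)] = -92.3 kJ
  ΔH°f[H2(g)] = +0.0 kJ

ΔH°rxn = Σ nΔHf°(products) − Σ nΔHf°(reactants).
Products: 2·(-74.8) + 1·(-92.3) = -241.9
Reactants: 2·(+0.0) + 1·(-112.1) = -112.1
ΔH°rxn = (-241.9) − (-112.1) = -129.8 kJ

ΔH°rxn = -129.8 kJ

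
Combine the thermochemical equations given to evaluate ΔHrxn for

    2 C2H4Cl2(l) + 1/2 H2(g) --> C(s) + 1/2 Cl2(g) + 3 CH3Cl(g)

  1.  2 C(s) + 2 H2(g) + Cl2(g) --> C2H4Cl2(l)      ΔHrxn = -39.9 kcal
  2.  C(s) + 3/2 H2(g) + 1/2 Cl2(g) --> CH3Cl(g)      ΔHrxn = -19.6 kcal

ΔHrxn = 21.0 kcal

eq. 1 reversed and × 2 (C2H4Cl2(l) must end up as a reactant; ×2 to match 2 C2H4Cl2(l) in the target): (-2)·(-39.9) = +79.8 kcal
eq. 2 × 3 (×3 to match 3 CH3Cl(g) in the target): (3)·(-19.6) = -58.8 kcal
Summing the manipulated equations, ΔHrxn = (-2)·(-39.9) + (3)·(-19.6) = 21.0 kcal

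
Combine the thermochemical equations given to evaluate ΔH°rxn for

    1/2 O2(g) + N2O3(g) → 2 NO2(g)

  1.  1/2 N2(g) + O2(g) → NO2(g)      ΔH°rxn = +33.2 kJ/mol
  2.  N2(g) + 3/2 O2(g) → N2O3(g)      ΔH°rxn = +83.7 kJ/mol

ΔH°rxn = -17.3 kJ/mol

eq. 1 × 2: (2)·(+33.2) = +66.4 kJ/mol
eq. 2 reversed: -83.7 kJ/mol
By Hess's law, ΔH°rxn = (+66.4) + (-83.7) = -17.3 kJ/mol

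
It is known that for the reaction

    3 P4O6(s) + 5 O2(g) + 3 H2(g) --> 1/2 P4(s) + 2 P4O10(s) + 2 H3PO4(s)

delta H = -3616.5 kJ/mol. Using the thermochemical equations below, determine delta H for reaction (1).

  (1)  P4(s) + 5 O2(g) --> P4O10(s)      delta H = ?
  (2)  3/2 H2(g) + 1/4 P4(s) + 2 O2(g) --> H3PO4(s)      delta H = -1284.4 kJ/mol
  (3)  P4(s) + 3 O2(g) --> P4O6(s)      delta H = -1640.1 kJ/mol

delta H = -2984.0 kJ/mol

(1) × 2: contributes 2·x
(2) × 2: (2)·(-1284.4) = -2568.8 kJ/mol
(3) reversed and × 3: (-3)·(-1640.1) = +4920.3 kJ/mol
-3616.5 = (-2568.8) + (+4920.3) + 2·x
x = (-3616.5 − (+2351.5)) / (2) = -2984.0 kJ/mol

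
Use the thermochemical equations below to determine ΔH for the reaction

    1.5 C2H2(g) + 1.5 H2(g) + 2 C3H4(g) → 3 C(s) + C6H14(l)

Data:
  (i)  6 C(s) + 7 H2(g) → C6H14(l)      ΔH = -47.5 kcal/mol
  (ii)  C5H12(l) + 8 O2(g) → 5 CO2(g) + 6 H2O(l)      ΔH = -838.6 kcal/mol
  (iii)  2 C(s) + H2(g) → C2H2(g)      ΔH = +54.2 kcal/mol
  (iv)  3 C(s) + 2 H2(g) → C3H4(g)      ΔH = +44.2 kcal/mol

(i) as written: -47.5 kcal/mol
(ii): not needed.
(iii) reversed and × 3/2: (-3/2)·(+54.2) = -81.3 kcal/mol
(iv) reversed and × 2: (-2)·(+44.2) = -88.4 kcal/mol
Combining the equations, ΔH = (1)·(-47.5) + (-3/2)·(+54.2) + (-2)·(+44.2) = -217.2 kcal/mol

ΔH = -217.2 kcal/mol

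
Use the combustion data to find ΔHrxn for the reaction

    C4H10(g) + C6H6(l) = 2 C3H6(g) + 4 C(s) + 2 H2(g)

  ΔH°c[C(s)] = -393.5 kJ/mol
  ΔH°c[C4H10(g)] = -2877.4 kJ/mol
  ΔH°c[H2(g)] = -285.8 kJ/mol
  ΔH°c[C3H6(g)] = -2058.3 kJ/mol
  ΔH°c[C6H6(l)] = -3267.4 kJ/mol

With combustion enthalpies, reactants minus products:
= [1·(-2877.4) + 1·(-3267.4)] − [2·(-2058.3) + 4·(-393.5) + 2·(-285.8)]
= 117.4 kJ/mol

ΔHrxn = 117.4 kJ/mol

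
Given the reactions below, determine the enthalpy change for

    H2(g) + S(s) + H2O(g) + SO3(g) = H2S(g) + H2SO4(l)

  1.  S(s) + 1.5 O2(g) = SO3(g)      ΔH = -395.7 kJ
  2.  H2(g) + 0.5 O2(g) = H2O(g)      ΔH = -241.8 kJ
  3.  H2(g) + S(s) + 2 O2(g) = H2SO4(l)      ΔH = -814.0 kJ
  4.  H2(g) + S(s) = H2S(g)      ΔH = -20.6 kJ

ΔH = -197.1 kJ

eq. 1 reversed: +395.7 kJ
eq. 2 reversed: +241.8 kJ
eq. 3 as written: -814.0 kJ
eq. 4 as written: -20.6 kJ
ΔH = (+395.7) + (+241.8) + (-814.0) + (-20.6) = -197.1 kJ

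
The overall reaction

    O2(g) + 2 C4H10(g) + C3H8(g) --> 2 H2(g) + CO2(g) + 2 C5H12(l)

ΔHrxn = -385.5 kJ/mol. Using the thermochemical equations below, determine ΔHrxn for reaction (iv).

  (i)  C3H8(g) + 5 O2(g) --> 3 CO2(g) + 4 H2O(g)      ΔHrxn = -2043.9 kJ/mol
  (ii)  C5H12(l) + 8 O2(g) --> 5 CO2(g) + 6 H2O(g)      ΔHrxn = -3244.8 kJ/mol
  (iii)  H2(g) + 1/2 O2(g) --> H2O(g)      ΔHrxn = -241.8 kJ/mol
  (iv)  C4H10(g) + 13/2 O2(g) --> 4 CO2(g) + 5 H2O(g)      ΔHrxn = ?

(i) as written: -2043.9 kJ/mol
(ii) reversed and × 2: (-2)·(-3244.8) = +6489.6 kJ/mol
(iii) reversed and × 2: (-2)·(-241.8) = +483.6 kJ/mol
(iv) × 2: contributes 2·x
-385.5 = (-2043.9) + (+6489.6) + (+483.6) + 2·x
x = (-385.5 − (+4929.3)) / (2) = -2657.4 kJ/mol

ΔHrxn = -2657.4 kJ/mol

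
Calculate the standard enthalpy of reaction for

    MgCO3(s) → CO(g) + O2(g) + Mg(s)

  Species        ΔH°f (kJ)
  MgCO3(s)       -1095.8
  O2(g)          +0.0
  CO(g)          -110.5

ΔH_rxn = 985.3 kJ

Products: 1·(-110.5) + 1·(+0.0) + 1·(+0.0) = -110.5
Reactants: 1·(-1095.8) = -1095.8
ΔH_rxn = (-110.5) − (-1095.8) = 985.3 kJ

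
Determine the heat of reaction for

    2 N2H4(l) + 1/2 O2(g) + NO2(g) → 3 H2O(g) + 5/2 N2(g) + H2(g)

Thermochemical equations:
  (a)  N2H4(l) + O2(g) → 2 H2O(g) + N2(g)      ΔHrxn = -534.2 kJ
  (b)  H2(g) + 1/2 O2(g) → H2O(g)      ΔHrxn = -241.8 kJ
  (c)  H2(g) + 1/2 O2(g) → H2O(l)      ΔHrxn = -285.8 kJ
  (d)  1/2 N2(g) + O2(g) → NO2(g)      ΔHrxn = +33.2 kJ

ΔHrxn = -859.8 kJ

(a) × 2 (×2 to match 2 N2H4(l) in the target): (2)·(-534.2) = -1068.4 kJ
(b) reversed: +241.8 kJ
(c): not needed (H2O(l) appears nowhere else).
(d) reversed (reverse to put NO2(g) on the reactant side): -33.2 kJ
Combining the equations, ΔHrxn = (-1068.4) + (+241.8) + (-33.2) = -859.8 kJ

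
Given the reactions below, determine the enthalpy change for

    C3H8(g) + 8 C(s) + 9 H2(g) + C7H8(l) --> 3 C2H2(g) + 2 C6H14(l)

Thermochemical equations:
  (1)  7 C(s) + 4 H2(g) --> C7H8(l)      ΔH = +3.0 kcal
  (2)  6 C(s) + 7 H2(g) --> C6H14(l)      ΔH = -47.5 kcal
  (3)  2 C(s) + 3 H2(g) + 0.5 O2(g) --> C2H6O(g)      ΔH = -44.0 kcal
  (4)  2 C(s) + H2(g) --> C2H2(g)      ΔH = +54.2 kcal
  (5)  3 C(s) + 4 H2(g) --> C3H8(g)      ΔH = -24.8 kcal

(1) reversed (C7H8(l) must end up as a reactant): -3.0 kcal
(2) × 2 (scale by 2 for the 2 C6H14(l)): (2)·(-47.5) = -95.0 kcal
(3): not needed (O2(g) appears nowhere else).
(4) × 3 (scale by 3 for the 3 C2H2(g)): (3)·(+54.2) = +162.6 kcal
(5) reversed (C3H8(g) must end up as a reactant): +24.8 kcal
Combining the equations, ΔH = (-3.0) + (-95.0) + (+162.6) + (+24.8) = 89.4 kcal

ΔH = 89.4 kcal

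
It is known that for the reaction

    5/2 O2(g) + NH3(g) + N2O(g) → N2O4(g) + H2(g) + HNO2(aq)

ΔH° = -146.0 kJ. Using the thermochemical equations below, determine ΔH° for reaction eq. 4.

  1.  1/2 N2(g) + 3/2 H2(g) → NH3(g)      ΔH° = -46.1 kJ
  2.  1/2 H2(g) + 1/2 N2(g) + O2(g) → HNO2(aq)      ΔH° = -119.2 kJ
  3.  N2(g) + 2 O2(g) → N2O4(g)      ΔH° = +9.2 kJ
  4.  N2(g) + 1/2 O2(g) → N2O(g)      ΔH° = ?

ΔH° = 82.1 kJ

eq. 1 reversed (reverse to put NH3(g) on the reactant side): +46.1 kJ
eq. 2 as written (HNO2(aq) already on the product side): -119.2 kJ
eq. 3 as written (N2O4(g) already on the product side): +9.2 kJ
eq. 4 reversed (reverse to put N2O(g) on the reactant side): contributes −x
-146.0 = (+46.1) + (-119.2) + (+9.2) − x
x = (-146.0 − (-63.9)) / (-1) = 82.1 kJ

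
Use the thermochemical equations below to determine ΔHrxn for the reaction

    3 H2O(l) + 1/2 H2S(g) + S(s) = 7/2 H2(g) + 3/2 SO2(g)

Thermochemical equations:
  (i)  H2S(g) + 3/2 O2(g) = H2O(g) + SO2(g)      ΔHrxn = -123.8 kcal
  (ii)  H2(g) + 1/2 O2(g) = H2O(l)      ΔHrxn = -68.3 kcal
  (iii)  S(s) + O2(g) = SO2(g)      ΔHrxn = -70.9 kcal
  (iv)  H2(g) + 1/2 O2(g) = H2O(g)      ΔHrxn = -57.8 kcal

ΔHrxn = 101.0 kcal

(i) × 1/2 (×1/2 to match 1/2 H2S(g) in the target): (1/2)·(-123.8) = -61.9 kcal
(ii) reversed and × 3 (reverse to put H2O(l) on the reactant side; ×3 to match 3 H2O(l) in the target): (-3)·(-68.3) = +204.9 kcal
(iii) as written (S(s) already on the reactant side): -70.9 kcal
(iv) reversed and × 1/2: (-1/2)·(-57.8) = +28.9 kcal
Combining the equations, ΔHrxn = (1/2)·(-123.8) + (-3)·(-68.3) + (1)·(-70.9) + (-1/2)·(-57.8) = 101.0 kcal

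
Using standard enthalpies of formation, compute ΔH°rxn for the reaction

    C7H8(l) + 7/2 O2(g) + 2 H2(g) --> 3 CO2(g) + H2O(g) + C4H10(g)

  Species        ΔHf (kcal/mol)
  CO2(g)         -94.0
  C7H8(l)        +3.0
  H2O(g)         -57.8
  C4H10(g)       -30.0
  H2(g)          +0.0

ΔH°rxn = Σ nΔHf°(products) − Σ nΔHf°(reactants).
Products: 3·(-94.0) + 1·(-57.8) + 1·(-30.0) = -369.8
Reactants: 1·(+3.0) + 7/2·(+0.0) + 2·(+0.0) = +3.0
ΔH°rxn = (-369.8) − (+3.0) = -372.8 kcal/mol

ΔH°rxn = -372.8 kcal/mol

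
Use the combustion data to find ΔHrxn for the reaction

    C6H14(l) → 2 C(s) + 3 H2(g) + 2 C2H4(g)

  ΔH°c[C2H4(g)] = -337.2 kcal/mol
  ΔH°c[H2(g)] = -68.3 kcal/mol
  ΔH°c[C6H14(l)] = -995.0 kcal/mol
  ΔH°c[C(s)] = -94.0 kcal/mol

Using ΔH = Σ nΔHc°(reactants) − Σ nΔHc°(products):
= [1·(-995.0)] − [2·(-94.0) + 3·(-68.3) + 2·(-337.2)]
= 72.3 kcal/mol

ΔHrxn = 72.3 kcal/mol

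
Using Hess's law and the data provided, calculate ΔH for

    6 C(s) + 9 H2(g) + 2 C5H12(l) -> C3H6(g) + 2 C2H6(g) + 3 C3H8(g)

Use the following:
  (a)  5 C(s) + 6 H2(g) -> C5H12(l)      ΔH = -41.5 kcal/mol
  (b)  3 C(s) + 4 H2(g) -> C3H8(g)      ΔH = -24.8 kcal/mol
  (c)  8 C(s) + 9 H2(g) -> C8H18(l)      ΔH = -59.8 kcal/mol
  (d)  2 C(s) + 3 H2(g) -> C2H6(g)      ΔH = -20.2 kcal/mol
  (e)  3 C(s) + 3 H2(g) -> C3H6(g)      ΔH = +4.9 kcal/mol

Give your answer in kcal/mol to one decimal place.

(a) reversed and × 2 (C5H12(l) must end up as a reactant; scale by 2 for the 2 C5H12(l)): (-2)·(-41.5) = +83.0 kcal/mol
(b) × 3 (scale by 3 for the 3 C3H8(g)): (3)·(-24.8) = -74.4 kcal/mol
(c): not needed (C8H18(l) appears nowhere else).
(d) × 2 (scale by 2 for the 2 C2H6(g)): (2)·(-20.2) = -40.4 kcal/mol
(e) as written (C3H6(g) already on the product side): +4.9 kcal/mol
Combining the equations, ΔH = (+83.0) + (-74.4) + (-40.4) + (+4.9) = -26.9 kcal/mol

ΔH = -26.9 kcal/mol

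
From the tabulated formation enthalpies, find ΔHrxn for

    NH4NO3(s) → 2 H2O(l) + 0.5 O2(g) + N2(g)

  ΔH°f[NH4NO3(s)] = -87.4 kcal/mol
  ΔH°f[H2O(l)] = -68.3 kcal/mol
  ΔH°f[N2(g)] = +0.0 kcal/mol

Products: 2·(-68.3) + 1/2·(+0.0) + 1·(+0.0) = -136.6
Reactants: 1·(-87.4) = -87.4
ΔHrxn = (-136.6) − (-87.4) = -49.2 kcal/mol

ΔHrxn = -49.2 kcal/mol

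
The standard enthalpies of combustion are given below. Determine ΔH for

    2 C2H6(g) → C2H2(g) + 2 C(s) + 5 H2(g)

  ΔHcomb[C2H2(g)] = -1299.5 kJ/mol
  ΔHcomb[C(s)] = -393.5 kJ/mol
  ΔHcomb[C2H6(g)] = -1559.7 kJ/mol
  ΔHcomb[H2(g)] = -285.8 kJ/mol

With combustion enthalpies, reactants minus products:
= [2·(-1559.7)] − [1·(-1299.5) + 2·(-393.5) + 5·(-285.8)]
= 396.1 kJ/mol

ΔH = 396.1 kJ/mol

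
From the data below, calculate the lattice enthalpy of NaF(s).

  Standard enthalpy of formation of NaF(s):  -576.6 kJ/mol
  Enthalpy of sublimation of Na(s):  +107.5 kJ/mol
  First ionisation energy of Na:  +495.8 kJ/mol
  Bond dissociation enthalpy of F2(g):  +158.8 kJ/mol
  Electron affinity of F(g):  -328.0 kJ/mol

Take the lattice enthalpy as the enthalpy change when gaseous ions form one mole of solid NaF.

U = -931.3 kJ/mol

ΔHf° = 1·ΔHsub + 1·(ΣIE) + 1/2·D(F2) + 1·EA + U
-576.6 = 1·(+107.5) + 1·(+495.8) + 1/2·(+158.8) + 1·(-328.0) + U
U = -576.6 − (+354.7) = -931.3 kJ/mol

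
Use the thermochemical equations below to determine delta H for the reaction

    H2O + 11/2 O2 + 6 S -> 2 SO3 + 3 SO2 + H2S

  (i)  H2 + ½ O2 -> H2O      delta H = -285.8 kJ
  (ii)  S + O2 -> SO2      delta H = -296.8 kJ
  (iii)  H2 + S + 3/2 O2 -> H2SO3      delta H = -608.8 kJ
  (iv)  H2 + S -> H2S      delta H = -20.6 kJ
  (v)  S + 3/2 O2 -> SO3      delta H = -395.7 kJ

(i) reversed: +285.8 kJ
(ii) × 3: (3)·(-296.8) = -890.4 kJ
(iii): not needed.
(iv) as written: -20.6 kJ
(v) × 2: (2)·(-395.7) = -791.4 kJ
delta H = (+285.8) + (-890.4) + (-20.6) + (-791.4) = -1416.6 kJ

delta H = -1416.6 kJ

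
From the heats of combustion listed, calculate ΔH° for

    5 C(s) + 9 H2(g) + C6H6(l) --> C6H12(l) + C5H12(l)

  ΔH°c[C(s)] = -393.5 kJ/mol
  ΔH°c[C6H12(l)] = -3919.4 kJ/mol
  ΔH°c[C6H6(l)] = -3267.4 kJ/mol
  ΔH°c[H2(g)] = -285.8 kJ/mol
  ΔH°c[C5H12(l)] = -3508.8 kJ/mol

With combustion enthalpies, reactants minus products:
= [5·(-393.5) + 9·(-285.8) + 1·(-3267.4)] − [1·(-3919.4) + 1·(-3508.8)]
= -378.9 kJ/mol

ΔH° = -378.9 kJ/mol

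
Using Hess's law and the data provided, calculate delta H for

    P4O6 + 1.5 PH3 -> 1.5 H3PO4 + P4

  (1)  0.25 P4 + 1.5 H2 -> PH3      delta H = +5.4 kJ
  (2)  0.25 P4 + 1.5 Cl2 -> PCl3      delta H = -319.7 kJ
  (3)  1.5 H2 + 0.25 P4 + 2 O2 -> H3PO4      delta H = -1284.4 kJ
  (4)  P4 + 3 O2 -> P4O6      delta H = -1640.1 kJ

(1) reversed and × 3/2: (-3/2)·(+5.4) = -8.1 kJ
(2): not needed.
(3) × 3/2: (3/2)·(-1284.4) = -1926.6 kJ
(4) reversed: +1640.1 kJ
Summing the manipulated equations, delta H = (-8.1) + (-1926.6) + (+1640.1) = -294.6 kJ

delta H = -294.6 kJ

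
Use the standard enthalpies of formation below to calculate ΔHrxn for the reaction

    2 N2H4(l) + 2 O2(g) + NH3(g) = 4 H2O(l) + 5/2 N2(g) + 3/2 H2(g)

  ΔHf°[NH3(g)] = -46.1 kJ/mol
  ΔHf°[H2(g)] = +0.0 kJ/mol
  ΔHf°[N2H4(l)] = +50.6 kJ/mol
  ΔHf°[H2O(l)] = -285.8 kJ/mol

ΔH°rxn = Σ nΔHf°(products) − Σ nΔHf°(reactants).
Products: 4·(-285.8) + 5/2·(+0.0) + 3/2·(+0.0) = -1143.2
Reactants: 2·(+50.6) + 2·(+0.0) + 1·(-46.1) = +55.1
ΔHrxn = (-1143.2) − (+55.1) = -1198.3 kJ/mol

ΔHrxn = -1198.3 kJ/mol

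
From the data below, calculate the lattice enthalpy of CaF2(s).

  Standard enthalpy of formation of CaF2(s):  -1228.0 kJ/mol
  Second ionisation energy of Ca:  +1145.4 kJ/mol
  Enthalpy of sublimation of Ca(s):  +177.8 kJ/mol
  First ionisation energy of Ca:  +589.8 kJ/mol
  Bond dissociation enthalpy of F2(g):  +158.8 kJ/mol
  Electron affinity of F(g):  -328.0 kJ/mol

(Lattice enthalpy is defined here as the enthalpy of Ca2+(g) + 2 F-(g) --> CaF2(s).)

U = -2643.8 kJ/mol

ΔHf° = 1·ΔHsub + 1·(ΣIE) + 1·D(F2) + 2·EA + U
-1228.0 = 1·(+177.8) + 1·(+1735.2) + 1·(+158.8) + 2·(-328.0) + U
U = -1228.0 − (+1415.8) = -2643.8 kJ/mol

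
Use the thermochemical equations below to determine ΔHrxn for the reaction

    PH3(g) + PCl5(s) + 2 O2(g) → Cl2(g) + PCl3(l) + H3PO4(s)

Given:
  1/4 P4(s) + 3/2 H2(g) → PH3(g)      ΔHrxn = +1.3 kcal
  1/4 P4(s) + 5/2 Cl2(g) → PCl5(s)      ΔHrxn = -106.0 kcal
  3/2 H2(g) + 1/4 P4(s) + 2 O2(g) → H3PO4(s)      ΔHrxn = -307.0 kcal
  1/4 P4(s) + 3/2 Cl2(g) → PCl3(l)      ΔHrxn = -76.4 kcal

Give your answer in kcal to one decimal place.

ΔHrxn = -278.7 kcal

equation 1 reversed: -1.3 kcal
equation 2 reversed: +106.0 kcal
equation 3 as written: -307.0 kcal
equation 4 as written: -76.4 kcal
ΔHrxn = (-1.3) + (+106.0) + (-307.0) + (-76.4) = -278.7 kcal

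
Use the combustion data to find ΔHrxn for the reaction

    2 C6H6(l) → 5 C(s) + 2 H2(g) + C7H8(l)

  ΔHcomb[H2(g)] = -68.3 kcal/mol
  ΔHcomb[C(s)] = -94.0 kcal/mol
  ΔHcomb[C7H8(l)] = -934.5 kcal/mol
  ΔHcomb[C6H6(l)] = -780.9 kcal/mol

Using ΔH = Σ nΔHc°(reactants) − Σ nΔHc°(products):
= [2·(-780.9)] − [5·(-94.0) + 2·(-68.3) + 1·(-934.5)]
= -20.7 kcal/mol

ΔHrxn = -20.7 kcal/mol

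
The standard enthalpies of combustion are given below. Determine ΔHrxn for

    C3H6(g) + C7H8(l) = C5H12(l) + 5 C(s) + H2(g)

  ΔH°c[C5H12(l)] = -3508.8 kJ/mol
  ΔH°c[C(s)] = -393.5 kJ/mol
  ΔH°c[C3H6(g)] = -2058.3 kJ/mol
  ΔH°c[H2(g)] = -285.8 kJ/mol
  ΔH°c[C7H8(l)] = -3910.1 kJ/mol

Using ΔH = Σ nΔHc°(reactants) − Σ nΔHc°(products):
= [1·(-2058.3) + 1·(-3910.1)] − [1·(-3508.8) + 5·(-393.5) + 1·(-285.8)]
= -206.3 kJ/mol

ΔHrxn = -206.3 kJ/mol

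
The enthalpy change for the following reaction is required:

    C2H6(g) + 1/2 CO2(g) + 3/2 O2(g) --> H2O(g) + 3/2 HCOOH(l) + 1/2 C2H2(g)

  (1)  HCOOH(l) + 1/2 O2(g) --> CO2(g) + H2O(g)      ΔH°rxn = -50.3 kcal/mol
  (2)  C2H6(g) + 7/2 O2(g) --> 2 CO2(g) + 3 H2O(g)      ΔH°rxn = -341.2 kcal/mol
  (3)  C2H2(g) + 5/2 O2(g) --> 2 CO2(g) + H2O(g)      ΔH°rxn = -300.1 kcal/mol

(1) reversed and × 3/2: (-3/2)·(-50.3) = +75.45 kcal/mol
(2) as written: -341.2 kcal/mol
(3) reversed and × 1/2: (-1/2)·(-300.1) = +150.05 kcal/mol
Summing the manipulated equations, ΔH°rxn = (+75.45) + (-341.2) + (+150.05) = -115.7 kcal/mol

ΔH°rxn = -115.7 kcal/mol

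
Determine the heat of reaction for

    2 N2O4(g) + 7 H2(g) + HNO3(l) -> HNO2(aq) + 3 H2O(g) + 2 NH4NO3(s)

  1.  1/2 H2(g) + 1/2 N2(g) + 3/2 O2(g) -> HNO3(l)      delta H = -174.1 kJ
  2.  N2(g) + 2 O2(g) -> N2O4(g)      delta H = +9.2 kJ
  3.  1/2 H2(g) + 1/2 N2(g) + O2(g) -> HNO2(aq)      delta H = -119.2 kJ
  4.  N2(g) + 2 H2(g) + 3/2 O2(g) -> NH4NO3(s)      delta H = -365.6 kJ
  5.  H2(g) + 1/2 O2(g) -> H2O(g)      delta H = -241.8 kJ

eq. 1 reversed: +174.1 kJ
eq. 2 reversed and × 2: (-2)·(+9.2) = -18.4 kJ
eq. 3 as written: -119.2 kJ
eq. 4 × 2: (2)·(-365.6) = -731.2 kJ
eq. 5 × 3: (3)·(-241.8) = -725.4 kJ
delta H = (-1)·(-174.1) + (-2)·(+9.2) + (1)·(-119.2) + (2)·(-365.6) + (3)·(-241.8) = -1420.1 kJ

delta H = -1420.1 kJ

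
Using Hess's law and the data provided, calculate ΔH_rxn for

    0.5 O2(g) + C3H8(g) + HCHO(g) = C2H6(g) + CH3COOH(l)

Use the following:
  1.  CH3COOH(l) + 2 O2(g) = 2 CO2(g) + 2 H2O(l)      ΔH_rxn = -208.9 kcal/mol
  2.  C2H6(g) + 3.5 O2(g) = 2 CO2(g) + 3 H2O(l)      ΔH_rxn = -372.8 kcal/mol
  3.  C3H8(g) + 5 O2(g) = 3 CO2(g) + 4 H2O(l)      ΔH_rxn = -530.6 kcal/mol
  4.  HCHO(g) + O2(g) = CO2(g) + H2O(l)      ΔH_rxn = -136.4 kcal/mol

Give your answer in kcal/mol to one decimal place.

eq. 1 reversed (reverse to put CH3COOH(l) on the product side): +208.9 kcal/mol
eq. 2 reversed (reverse to put C2H6(g) on the product side): +372.8 kcal/mol
eq. 3 as written (C3H8(g) already on the reactant side): -530.6 kcal/mol
eq. 4 as written (HCHO(g) already on the reactant side): -136.4 kcal/mol
By Hess's law, ΔH_rxn = (+208.9) + (+372.8) + (-530.6) + (-136.4) = -85.3 kcal/mol

ΔH_rxn = -85.3 kcal/mol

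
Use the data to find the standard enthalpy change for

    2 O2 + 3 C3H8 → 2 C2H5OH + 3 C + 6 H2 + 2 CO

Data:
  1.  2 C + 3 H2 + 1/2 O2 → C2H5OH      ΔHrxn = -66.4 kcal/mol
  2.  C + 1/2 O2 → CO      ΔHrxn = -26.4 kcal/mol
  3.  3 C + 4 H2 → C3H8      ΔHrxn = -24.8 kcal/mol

ΔHrxn = -111.2 kcal/mol

eq. 1 × 2 (scale by 2 for the 2 C2H5OH): (2)·(-66.4) = -132.8 kcal/mol
eq. 2 × 2 (×2 to match 2 CO in the target): (2)·(-26.4) = -52.8 kcal/mol
eq. 3 reversed and × 3 (reverse to put C3H8 on the reactant side; ×3 to match 3 C3H8 in the target): (-3)·(-24.8) = +74.4 kcal/mol
Since enthalpy is a state function, ΔHrxn = (2)·(-66.4) + (2)·(-26.4) + (-3)·(-24.8) = -111.2 kcal/mol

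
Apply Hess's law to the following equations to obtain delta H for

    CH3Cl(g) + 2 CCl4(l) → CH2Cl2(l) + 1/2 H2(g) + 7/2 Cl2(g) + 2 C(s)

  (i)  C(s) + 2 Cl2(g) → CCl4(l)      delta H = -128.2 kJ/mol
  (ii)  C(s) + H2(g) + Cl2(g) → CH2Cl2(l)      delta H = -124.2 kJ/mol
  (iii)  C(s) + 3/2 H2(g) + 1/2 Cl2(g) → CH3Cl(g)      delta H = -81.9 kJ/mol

delta H = 214.1 kJ/mol

(i) reversed and × 2: (-2)·(-128.2) = +256.4 kJ/mol
(ii) as written: -124.2 kJ/mol
(iii) reversed: +81.9 kJ/mol
Since enthalpy is a state function, delta H = (-2)·(-128.2) + (1)·(-124.2) + (-1)·(-81.9) = 214.1 kJ/mol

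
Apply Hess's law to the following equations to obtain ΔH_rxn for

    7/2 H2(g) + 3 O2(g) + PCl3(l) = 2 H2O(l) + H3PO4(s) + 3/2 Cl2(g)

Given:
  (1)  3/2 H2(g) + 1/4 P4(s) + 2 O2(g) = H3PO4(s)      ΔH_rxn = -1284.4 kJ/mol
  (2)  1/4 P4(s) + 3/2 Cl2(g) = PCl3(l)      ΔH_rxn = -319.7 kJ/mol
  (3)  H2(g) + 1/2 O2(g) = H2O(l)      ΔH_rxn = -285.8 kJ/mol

ΔH_rxn = -1536.3 kJ/mol

(1) as written (H3PO4(s) already on the product side): -1284.4 kJ/mol
(2) reversed (PCl3(l) must end up as a reactant): +319.7 kJ/mol
(3) × 2 (scale by 2 for the 2 H2O(l)): (2)·(-285.8) = -571.6 kJ/mol
ΔH_rxn = (-1284.4) + (+319.7) + (-571.6) = -1536.3 kJ/mol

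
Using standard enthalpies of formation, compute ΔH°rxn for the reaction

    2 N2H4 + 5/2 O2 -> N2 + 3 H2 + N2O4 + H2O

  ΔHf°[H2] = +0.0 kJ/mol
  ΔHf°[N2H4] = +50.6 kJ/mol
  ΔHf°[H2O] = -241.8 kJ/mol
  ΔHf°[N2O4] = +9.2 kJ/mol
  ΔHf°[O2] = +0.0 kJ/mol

ΔH°rxn = -333.8 kJ/mol

Products: 1·(+0.0) + 3·(+0.0) + 1·(+9.2) + 1·(-241.8) = -232.6
Reactants: 2·(+50.6) + 5/2·(+0.0) = +101.2
ΔH°rxn = (-232.6) − (+101.2) = -333.8 kJ/mol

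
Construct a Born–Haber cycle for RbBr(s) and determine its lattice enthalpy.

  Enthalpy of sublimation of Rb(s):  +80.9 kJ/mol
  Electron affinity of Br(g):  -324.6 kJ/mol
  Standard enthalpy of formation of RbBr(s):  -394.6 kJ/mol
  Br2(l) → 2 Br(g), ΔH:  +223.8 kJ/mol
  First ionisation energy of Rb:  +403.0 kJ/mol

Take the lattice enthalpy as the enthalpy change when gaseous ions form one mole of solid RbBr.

U = -665.8 kJ/mol

ΔHf° = 1·ΔHsub + 1·(ΣIE) + 1/2·D(Br2) + 1·EA + U
-394.6 = 1·(+80.9) + 1·(+403.0) + 1/2·(+223.8) + 1·(-324.6) + U
U = -394.6 − (+271.2) = -665.8 kJ/mol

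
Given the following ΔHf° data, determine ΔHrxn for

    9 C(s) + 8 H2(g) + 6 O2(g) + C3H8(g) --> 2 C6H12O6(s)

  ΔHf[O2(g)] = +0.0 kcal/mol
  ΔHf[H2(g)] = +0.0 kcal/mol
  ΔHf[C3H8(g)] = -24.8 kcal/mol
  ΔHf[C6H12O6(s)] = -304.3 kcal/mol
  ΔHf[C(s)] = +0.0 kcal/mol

ΔHrxn = -583.8 kcal/mol

Products: 2·(-304.3) = -608.6
Reactants: 9·(+0.0) + 8·(+0.0) + 6·(+0.0) + 1·(-24.8) = -24.8
ΔHrxn = (-608.6) − (-24.8) = -583.8 kcal/mol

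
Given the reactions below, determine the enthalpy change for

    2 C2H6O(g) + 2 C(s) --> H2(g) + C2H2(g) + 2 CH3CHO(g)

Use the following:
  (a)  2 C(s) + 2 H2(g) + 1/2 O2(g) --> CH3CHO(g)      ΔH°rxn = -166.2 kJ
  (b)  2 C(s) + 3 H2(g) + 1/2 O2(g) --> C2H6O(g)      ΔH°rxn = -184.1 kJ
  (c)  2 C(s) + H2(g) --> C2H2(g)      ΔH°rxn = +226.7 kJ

(a) × 2 (×2 to match 2 CH3CHO(g) in the target): (2)·(-166.2) = -332.4 kJ
(b) reversed and × 2 (C2H6O(g) must end up as a reactant; scale by 2 for the 2 C2H6O(g)): (-2)·(-184.1) = +368.2 kJ
(c) as written (C2H2(g) already on the product side): +226.7 kJ
ΔH°rxn = (2)·(-166.2) + (-2)·(-184.1) + (1)·(+226.7) = 262.5 kJ

ΔH°rxn = 262.5 kJ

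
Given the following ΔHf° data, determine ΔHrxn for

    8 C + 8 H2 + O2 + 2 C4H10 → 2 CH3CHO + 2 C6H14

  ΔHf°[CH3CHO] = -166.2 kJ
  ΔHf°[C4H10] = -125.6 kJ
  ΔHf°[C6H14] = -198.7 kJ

ΔHrxn = -478.6 kJ

Products: 2·(-166.2) + 2·(-198.7) = -729.8
Reactants: 8·(+0.0) + 8·(+0.0) + 1·(+0.0) + 2·(-125.6) = -251.2
ΔHrxn = (-729.8) − (-251.2) = -478.6 kJ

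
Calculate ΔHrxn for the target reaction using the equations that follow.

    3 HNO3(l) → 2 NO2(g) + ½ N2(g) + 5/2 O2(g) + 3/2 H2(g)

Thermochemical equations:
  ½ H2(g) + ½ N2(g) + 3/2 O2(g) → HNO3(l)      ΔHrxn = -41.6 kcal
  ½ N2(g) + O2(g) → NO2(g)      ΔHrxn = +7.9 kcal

ΔHrxn = 140.6 kcal

equation 1 reversed and × 3 (reverse to put HNO3(l) on the reactant side; scale by 3 for the 3 HNO3(l)): (-3)·(-41.6) = +124.8 kcal
equation 2 × 2 (×2 to match 2 NO2(g) in the target): (2)·(+7.9) = +15.8 kcal
ΔHrxn = (-3)·(-41.6) + (2)·(+7.9) = 140.6 kcal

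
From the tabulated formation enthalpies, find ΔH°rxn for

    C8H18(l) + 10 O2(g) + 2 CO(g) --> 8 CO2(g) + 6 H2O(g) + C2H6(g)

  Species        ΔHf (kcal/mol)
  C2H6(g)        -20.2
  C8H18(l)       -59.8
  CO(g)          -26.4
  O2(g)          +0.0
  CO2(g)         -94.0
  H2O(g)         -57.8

ΔH°rxn = Σ nΔHf°(products) − Σ nΔHf°(reactants).
Products: 8·(-94.0) + 6·(-57.8) + 1·(-20.2) = -1119.0
Reactants: 1·(-59.8) + 10·(+0.0) + 2·(-26.4) = -112.6
ΔH°rxn = (-1119.0) − (-112.6) = -1006.4 kcal/mol

ΔH°rxn = -1006.4 kcal/mol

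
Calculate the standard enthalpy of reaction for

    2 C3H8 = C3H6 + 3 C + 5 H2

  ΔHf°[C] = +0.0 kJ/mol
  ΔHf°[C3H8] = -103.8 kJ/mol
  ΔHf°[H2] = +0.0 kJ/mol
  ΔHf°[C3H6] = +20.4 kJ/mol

ΔH°rxn = Σ nΔHf°(products) − Σ nΔHf°(reactants).
Products: 1·(+20.4) + 3·(+0.0) + 5·(+0.0) = +20.4
Reactants: 2·(-103.8) = -207.6
ΔH°rxn = (+20.4) − (-207.6) = 228.0 kJ/mol

ΔH°rxn = 228.0 kJ/mol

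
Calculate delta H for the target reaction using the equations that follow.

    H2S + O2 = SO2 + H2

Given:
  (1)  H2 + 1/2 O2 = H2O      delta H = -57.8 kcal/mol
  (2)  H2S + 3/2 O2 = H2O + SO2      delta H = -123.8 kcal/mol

(1) reversed: +57.8 kcal/mol
(2) as written: -123.8 kcal/mol
delta H = (+57.8) + (-123.8) = -66.0 kcal/mol

delta H = -66.0 kcal/mol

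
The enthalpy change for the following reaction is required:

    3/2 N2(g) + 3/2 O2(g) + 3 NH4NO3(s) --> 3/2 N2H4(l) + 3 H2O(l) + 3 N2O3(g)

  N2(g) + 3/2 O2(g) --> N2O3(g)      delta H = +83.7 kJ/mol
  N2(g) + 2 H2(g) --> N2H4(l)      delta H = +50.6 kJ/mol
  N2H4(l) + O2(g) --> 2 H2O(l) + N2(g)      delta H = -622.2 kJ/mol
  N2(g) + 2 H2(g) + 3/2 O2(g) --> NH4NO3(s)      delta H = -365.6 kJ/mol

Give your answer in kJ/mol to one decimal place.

delta H = 566.4 kJ/mol

equation 1 × 3 (scale by 3 for the 3 N2O3(g)): (3)·(+83.7) = +251.1 kJ/mol
equation 2 × 3: (3)·(+50.6) = +151.8 kJ/mol
equation 3 × 3/2 (×3/2 to match 3 H2O(l) in the target): (3/2)·(-622.2) = -933.3 kJ/mol
equation 4 reversed and × 3 (NH4NO3(s) must end up as a reactant; ×3 to match 3 NH4NO3(s) in the target): (-3)·(-365.6) = +1096.8 kJ/mol
Combining the equations, delta H = (3)·(+83.7) + (3)·(+50.6) + (3/2)·(-622.2) + (-3)·(-365.6) = 566.4 kJ/mol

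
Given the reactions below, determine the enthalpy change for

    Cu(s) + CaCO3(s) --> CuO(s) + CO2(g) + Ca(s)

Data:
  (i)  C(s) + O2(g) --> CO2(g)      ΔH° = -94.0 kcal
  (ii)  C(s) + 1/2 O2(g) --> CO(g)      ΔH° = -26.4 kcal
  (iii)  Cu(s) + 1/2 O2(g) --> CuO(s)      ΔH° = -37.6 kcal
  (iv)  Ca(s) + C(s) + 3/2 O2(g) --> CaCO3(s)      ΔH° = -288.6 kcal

(i) as written (CO2(g) already on the product side): -94.0 kcal
(ii): not needed (CO(g) appears nowhere else).
(iii) as written (CuO(s) already on the product side): -37.6 kcal
(iv) reversed (CaCO3(s) must end up as a reactant): +288.6 kcal
Since enthalpy is a state function, ΔH° = (-94.0) + (-37.6) + (+288.6) = 157.0 kcal

ΔH° = 157.0 kcal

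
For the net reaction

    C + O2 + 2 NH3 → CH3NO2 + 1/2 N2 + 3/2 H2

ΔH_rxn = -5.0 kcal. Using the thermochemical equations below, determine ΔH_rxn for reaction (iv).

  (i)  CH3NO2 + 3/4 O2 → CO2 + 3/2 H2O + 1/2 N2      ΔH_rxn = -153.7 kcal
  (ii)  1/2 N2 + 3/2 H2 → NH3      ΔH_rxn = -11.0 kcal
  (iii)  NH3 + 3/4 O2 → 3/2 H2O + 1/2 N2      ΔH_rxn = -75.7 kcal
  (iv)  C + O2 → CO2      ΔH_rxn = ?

(i) reversed: +153.7 kcal
(ii) reversed: +11.0 kcal
(iii) as written: -75.7 kcal
(iv) as written: contributes x
-5.0 = (+153.7) + (+11.0) + (-75.7) + x
x = (-5.0 − (+89.0)) / (1) = -94.0 kcal

ΔH_rxn = -94.0 kcal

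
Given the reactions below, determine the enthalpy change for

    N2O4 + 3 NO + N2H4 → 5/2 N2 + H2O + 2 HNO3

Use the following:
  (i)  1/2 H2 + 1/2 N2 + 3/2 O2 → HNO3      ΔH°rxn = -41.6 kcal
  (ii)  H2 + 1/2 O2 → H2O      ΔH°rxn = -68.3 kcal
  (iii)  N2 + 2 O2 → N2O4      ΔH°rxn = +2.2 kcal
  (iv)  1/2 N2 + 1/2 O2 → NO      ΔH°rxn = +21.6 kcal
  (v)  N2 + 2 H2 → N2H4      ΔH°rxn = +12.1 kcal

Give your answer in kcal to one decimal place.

(i) × 2: (2)·(-41.6) = -83.2 kcal
(ii) as written: -68.3 kcal
(iii) reversed: -2.2 kcal
(iv) reversed and × 3: (-3)·(+21.6) = -64.8 kcal
(v) reversed: -12.1 kcal
ΔH°rxn = (2)·(-41.6) + (1)·(-68.3) + (-1)·(+2.2) + (-3)·(+21.6) + (-1)·(+12.1) = -230.6 kcal

ΔH°rxn = -230.6 kcal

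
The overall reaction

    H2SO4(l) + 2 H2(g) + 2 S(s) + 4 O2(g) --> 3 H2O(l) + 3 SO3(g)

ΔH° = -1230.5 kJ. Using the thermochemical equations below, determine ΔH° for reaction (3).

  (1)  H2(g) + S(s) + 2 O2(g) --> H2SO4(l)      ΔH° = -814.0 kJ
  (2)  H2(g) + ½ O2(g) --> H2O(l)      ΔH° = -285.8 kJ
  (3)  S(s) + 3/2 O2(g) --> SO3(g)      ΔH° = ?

ΔH° = -395.7 kJ

(1) reversed (H2SO4(l) must end up as a reactant): +814.0 kJ
(2) × 3 (×3 to match 3 H2O(l) in the target): (3)·(-285.8) = -857.4 kJ
(3) × 3 (scale by 3 for the 3 SO3(g)): contributes 3·x
-1230.5 = (+814.0) + (-857.4) + 3·x
x = (-1230.5 − (-43.4)) / (3) = -395.7 kJ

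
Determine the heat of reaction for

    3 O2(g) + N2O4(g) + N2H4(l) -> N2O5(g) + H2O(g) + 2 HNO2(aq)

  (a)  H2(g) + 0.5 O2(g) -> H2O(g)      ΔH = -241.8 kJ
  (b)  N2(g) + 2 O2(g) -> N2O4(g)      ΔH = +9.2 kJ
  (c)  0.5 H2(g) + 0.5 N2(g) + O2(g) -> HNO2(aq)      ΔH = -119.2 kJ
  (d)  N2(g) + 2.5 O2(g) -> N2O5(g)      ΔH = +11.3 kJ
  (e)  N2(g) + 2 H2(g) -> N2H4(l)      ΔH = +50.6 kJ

(a) as written (H2O(g) already on the product side): -241.8 kJ
(b) reversed (reverse to put N2O4(g) on the reactant side): -9.2 kJ
(c) × 2 (×2 to match 2 HNO2(aq) in the target): (2)·(-119.2) = -238.4 kJ
(d) as written (N2O5(g) already on the product side): +11.3 kJ
(e) reversed (N2H4(l) must end up as a reactant): -50.6 kJ
ΔH = (1)·(-241.8) + (-1)·(+9.2) + (2)·(-119.2) + (1)·(+11.3) + (-1)·(+50.6) = -528.7 kJ

ΔH = -528.7 kJ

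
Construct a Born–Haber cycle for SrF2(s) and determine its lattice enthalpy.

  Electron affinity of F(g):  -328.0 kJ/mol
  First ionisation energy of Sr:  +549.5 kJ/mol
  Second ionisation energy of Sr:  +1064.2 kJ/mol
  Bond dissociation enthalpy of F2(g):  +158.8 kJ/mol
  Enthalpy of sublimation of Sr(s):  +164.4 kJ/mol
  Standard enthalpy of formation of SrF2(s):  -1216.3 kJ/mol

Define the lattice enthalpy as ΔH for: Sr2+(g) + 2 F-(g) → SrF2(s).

ΔHf° = 1·ΔHsub + 1·(ΣIE) + 1·D(F2) + 2·EA + U
-1216.3 = 1·(+164.4) + 1·(+1613.7) + 1·(+158.8) + 2·(-328.0) + U
U = -1216.3 − (+1280.9) = -2497.2 kJ/mol

U = -2497.2 kJ/mol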